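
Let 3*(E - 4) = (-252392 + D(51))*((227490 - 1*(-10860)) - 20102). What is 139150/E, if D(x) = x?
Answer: -208725/27536459278 ≈ -7.5799e-6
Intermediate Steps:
E = -55072918556/3 (E = 4 + ((-252392 + 51)*((227490 - 1*(-10860)) - 20102))/3 = 4 + (-252341*((227490 + 10860) - 20102))/3 = 4 + (-252341*(238350 - 20102))/3 = 4 + (-252341*218248)/3 = 4 + (⅓)*(-55072918568) = 4 - 55072918568/3 = -55072918556/3 ≈ -1.8358e+10)
139150/E = 139150/(-55072918556/3) = 139150*(-3/55072918556) = -208725/27536459278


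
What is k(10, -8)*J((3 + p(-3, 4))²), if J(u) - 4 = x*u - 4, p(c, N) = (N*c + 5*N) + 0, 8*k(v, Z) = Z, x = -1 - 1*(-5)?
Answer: -484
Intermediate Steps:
x = 4 (x = -1 + 5 = 4)
k(v, Z) = Z/8
p(c, N) = 5*N + N*c (p(c, N) = (5*N + N*c) + 0 = 5*N + N*c)
J(u) = 4*u (J(u) = 4 + (4*u - 4) = 4 + (-4 + 4*u) = 4*u)
k(10, -8)*J((3 + p(-3, 4))²) = ((⅛)*(-8))*(4*(3 + 4*(5 - 3))²) = -4*(3 + 4*2)² = -4*(3 + 8)² = -4*11² = -4*121 = -1*484 = -484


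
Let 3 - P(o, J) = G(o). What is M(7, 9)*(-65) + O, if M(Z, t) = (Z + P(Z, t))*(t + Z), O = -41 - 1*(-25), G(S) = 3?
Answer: -7296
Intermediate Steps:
P(o, J) = 0 (P(o, J) = 3 - 1*3 = 3 - 3 = 0)
O = -16 (O = -41 + 25 = -16)
M(Z, t) = Z*(Z + t) (M(Z, t) = (Z + 0)*(t + Z) = Z*(Z + t))
M(7, 9)*(-65) + O = (7*(7 + 9))*(-65) - 16 = (7*16)*(-65) - 16 = 112*(-65) - 16 = -7280 - 16 = -7296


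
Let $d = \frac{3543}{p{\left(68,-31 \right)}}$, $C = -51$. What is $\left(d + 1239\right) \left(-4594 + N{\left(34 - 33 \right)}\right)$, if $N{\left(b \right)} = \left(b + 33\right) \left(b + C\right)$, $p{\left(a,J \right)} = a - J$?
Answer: $- \frac{88258664}{11} \approx -8.0235 \cdot 10^{6}$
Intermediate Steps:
$N{\left(b \right)} = \left(-51 + b\right) \left(33 + b\right)$ ($N{\left(b \right)} = \left(b + 33\right) \left(b - 51\right) = \left(33 + b\right) \left(-51 + b\right) = \left(-51 + b\right) \left(33 + b\right)$)
$d = \frac{1181}{33}$ ($d = \frac{3543}{68 - -31} = \frac{3543}{68 + 31} = \frac{3543}{99} = 3543 \cdot \frac{1}{99} = \frac{1181}{33} \approx 35.788$)
$\left(d + 1239\right) \left(-4594 + N{\left(34 - 33 \right)}\right) = \left(\frac{1181}{33} + 1239\right) \left(-4594 - \left(1683 - \left(34 - 33\right)^{2} + 18 \left(34 - 33\right)\right)\right) = \frac{42068 \left(-4594 - \left(1683 - \left(34 - 33\right)^{2} + 18 \left(34 - 33\right)\right)\right)}{33} = \frac{42068 \left(-4594 - \left(1701 - 1\right)\right)}{33} = \frac{42068 \left(-4594 - 1700\right)}{33} = \frac{42068}{33} \left(-6294\right) = - \frac{88258664}{11}$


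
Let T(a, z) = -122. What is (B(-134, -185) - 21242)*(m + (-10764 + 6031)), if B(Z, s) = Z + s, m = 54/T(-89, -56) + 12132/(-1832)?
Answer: 2855278663413/27938 ≈ 1.0220e+8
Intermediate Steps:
m = -197379/27938 (m = 54/(-122) + 12132/(-1832) = 54*(-1/122) + 12132*(-1/1832) = -27/61 - 3033/458 = -197379/27938 ≈ -7.0649)
(B(-134, -185) - 21242)*(m + (-10764 + 6031)) = ((-134 - 185) - 21242)*(-197379/27938 + (-10764 + 6031)) = (-319 - 21242)*(-197379/27938 - 4733) = -21561*(-132427933/27938) = 2855278663413/27938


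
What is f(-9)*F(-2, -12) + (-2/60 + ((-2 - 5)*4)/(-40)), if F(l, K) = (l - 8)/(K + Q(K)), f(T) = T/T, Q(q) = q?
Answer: 13/12 ≈ 1.0833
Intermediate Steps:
f(T) = 1
F(l, K) = (-8 + l)/(2*K) (F(l, K) = (l - 8)/(K + K) = (-8 + l)/((2*K)) = (-8 + l)*(1/(2*K)) = (-8 + l)/(2*K))
f(-9)*F(-2, -12) + (-2/60 + ((-2 - 5)*4)/(-40)) = 1*((1/2)*(-8 - 2)/(-12)) + (-2/60 + ((-2 - 5)*4)/(-40)) = 1*((1/2)*(-1/12)*(-10)) + (-2*1/60 - 7*4*(-1/40)) = 1*(5/12) + (-1/30 - 28*(-1/40)) = 5/12 + (-1/30 + 7/10) = 5/12 + 2/3 = 13/12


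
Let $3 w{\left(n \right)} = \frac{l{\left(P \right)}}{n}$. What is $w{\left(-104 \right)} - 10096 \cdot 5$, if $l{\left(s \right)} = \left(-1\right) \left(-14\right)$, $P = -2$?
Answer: $- \frac{7874887}{156} \approx -50480.0$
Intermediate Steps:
$l{\left(s \right)} = 14$
$w{\left(n \right)} = \frac{14}{3 n}$ ($w{\left(n \right)} = \frac{14 \frac{1}{n}}{3} = \frac{14}{3 n}$)
$w{\left(-104 \right)} - 10096 \cdot 5 = \frac{14}{3 \left(-104\right)} - 10096 \cdot 5 = \frac{14}{3} \left(- \frac{1}{104}\right) - 50480 = - \frac{7}{156} - 50480 = - \frac{7874887}{156}$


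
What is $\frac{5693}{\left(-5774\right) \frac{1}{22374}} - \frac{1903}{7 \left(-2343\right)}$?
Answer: $- \frac{94957698730}{4304517} \approx -22060.0$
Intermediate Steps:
$\frac{5693}{\left(-5774\right) \frac{1}{22374}} - \frac{1903}{7 \left(-2343\right)} = \frac{5693}{\left(-5774\right) \frac{1}{22374}} - \frac{1903}{-16401} = \frac{5693}{- \frac{2887}{11187}} - - \frac{173}{1491} = 5693 \left(- \frac{11187}{2887}\right) + \frac{173}{1491} = - \frac{63687591}{2887} + \frac{173}{1491} = - \frac{94957698730}{4304517}$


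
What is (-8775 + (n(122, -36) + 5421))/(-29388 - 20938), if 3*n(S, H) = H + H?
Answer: 1689/25163 ≈ 0.067122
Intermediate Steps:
n(S, H) = 2*H/3 (n(S, H) = (H + H)/3 = (2*H)/3 = 2*H/3)
(-8775 + (n(122, -36) + 5421))/(-29388 - 20938) = (-8775 + ((⅔)*(-36) + 5421))/(-29388 - 20938) = (-8775 + (-24 + 5421))/(-50326) = (-8775 + 5397)*(-1/50326) = -3378*(-1/50326) = 1689/25163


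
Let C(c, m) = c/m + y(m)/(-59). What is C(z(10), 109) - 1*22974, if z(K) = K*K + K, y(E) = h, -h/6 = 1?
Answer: -147738650/6431 ≈ -22973.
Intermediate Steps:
h = -6 (h = -6*1 = -6)
y(E) = -6
z(K) = K + K² (z(K) = K² + K = K + K²)
C(c, m) = 6/59 + c/m (C(c, m) = c/m - 6/(-59) = c/m - 6*(-1/59) = c/m + 6/59 = 6/59 + c/m)
C(z(10), 109) - 1*22974 = (6/59 + (10*(1 + 10))/109) - 1*22974 = (6/59 + (10*11)*(1/109)) - 22974 = (6/59 + 110*(1/109)) - 22974 = (6/59 + 110/109) - 22974 = 7144/6431 - 22974 = -147738650/6431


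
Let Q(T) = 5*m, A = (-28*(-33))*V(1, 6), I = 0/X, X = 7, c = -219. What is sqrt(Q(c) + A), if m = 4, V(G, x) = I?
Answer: 2*sqrt(5) ≈ 4.4721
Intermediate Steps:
I = 0 (I = 0/7 = 0*(1/7) = 0)
V(G, x) = 0
A = 0 (A = -28*(-33)*0 = 924*0 = 0)
Q(T) = 20 (Q(T) = 5*4 = 20)
sqrt(Q(c) + A) = sqrt(20 + 0) = sqrt(20) = 2*sqrt(5)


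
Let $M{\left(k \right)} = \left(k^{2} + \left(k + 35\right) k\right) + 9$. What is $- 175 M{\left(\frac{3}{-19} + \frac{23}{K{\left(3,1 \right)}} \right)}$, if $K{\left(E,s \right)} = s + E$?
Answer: $- \frac{135076725}{2888} \approx -46772.0$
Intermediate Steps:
$K{\left(E,s \right)} = E + s$
$M{\left(k \right)} = 9 + k^{2} + k \left(35 + k\right)$ ($M{\left(k \right)} = \left(k^{2} + \left(35 + k\right) k\right) + 9 = \left(k^{2} + k \left(35 + k\right)\right) + 9 = 9 + k^{2} + k \left(35 + k\right)$)
$- 175 M{\left(\frac{3}{-19} + \frac{23}{K{\left(3,1 \right)}} \right)} = - 175 \left(9 + 2 \left(\frac{3}{-19} + \frac{23}{3 + 1}\right)^{2} + 35 \left(\frac{3}{-19} + \frac{23}{3 + 1}\right)\right) = - 175 \left(9 + 2 \left(3 \left(- \frac{1}{19}\right) + \frac{23}{4}\right)^{2} + 35 \left(3 \left(- \frac{1}{19}\right) + \frac{23}{4}\right)\right) = - 175 \left(9 + 2 \left(- \frac{3}{19} + 23 \cdot \frac{1}{4}\right)^{2} + 35 \left(- \frac{3}{19} + 23 \cdot \frac{1}{4}\right)\right) = - 175 \left(9 + 2 \left(- \frac{3}{19} + \frac{23}{4}\right)^{2} + 35 \left(- \frac{3}{19} + \frac{23}{4}\right)\right) = - 175 \left(9 + 2 \left(\frac{425}{76}\right)^{2} + 35 \cdot \frac{425}{76}\right) = - 175 \left(9 + 2 \cdot \frac{180625}{5776} + \frac{14875}{76}\right) = - 175 \left(9 + \frac{180625}{2888} + \frac{14875}{76}\right) = \left(-175\right) \frac{771867}{2888} = - \frac{135076725}{2888}$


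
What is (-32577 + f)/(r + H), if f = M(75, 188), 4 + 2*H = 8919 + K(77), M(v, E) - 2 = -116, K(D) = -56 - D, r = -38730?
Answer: 32691/34339 ≈ 0.95201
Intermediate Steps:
M(v, E) = -114 (M(v, E) = 2 - 116 = -114)
H = 4391 (H = -2 + (8919 + (-56 - 1*77))/2 = -2 + (8919 + (-56 - 77))/2 = -2 + (8919 - 133)/2 = -2 + (1/2)*8786 = -2 + 4393 = 4391)
f = -114
(-32577 + f)/(r + H) = (-32577 - 114)/(-38730 + 4391) = -32691/(-34339) = -32691*(-1/34339) = 32691/34339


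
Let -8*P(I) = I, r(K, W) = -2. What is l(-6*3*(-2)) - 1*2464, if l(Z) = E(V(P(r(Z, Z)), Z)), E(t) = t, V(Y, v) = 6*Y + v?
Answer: -4853/2 ≈ -2426.5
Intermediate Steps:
P(I) = -I/8
V(Y, v) = v + 6*Y
l(Z) = 3/2 + Z (l(Z) = Z + 6*(-1/8*(-2)) = Z + 6*(1/4) = Z + 3/2 = 3/2 + Z)
l(-6*3*(-2)) - 1*2464 = (3/2 - 6*3*(-2)) - 1*2464 = (3/2 - 18*(-2)) - 2464 = (3/2 + 36) - 2464 = 75/2 - 2464 = -4853/2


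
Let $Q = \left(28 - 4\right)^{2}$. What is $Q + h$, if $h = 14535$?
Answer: $15111$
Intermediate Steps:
$Q = 576$ ($Q = 24^{2} = 576$)
$Q + h = 576 + 14535 = 15111$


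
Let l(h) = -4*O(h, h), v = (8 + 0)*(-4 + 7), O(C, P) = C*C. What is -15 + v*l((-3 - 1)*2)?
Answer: -6159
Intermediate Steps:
O(C, P) = C²
v = 24 (v = 8*3 = 24)
l(h) = -4*h²
-15 + v*l((-3 - 1)*2) = -15 + 24*(-4*4*(-3 - 1)²) = -15 + 24*(-4*(-4*2)²) = -15 + 24*(-4*(-8)²) = -15 + 24*(-4*64) = -15 + 24*(-256) = -15 - 6144 = -6159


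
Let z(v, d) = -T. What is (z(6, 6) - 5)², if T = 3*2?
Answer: 121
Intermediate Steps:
T = 6
z(v, d) = -6 (z(v, d) = -1*6 = -6)
(z(6, 6) - 5)² = (-6 - 5)² = (-11)² = 121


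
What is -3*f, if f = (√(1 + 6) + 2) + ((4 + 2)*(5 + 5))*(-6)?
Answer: 1074 - 3*√7 ≈ 1066.1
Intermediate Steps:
f = -358 + √7 (f = (√7 + 2) + (6*10)*(-6) = (2 + √7) + 60*(-6) = (2 + √7) - 360 = -358 + √7 ≈ -355.35)
-3*f = -3*(-358 + √7) = 1074 - 3*√7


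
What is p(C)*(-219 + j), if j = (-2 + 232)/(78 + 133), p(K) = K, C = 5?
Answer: -229895/211 ≈ -1089.5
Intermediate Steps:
j = 230/211 ≈ 1.0900
p(C)*(-219 + j) = 5*(-219 + 230/211) = 5*(-45979/211) = -229895/211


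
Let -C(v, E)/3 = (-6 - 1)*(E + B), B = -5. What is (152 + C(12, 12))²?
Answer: 89401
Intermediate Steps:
C(v, E) = -105 + 21*E (C(v, E) = -3*(-6 - 1)*(E - 5) = -(-21)*(-5 + E) = -3*(35 - 7*E) = -105 + 21*E)
(152 + C(12, 12))² = (152 + (-105 + 21*12))² = (152 + (-105 + 252))² = (152 + 147)² = 299² = 89401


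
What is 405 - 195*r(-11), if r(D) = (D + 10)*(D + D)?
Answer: -3885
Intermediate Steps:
r(D) = 2*D*(10 + D) (r(D) = (10 + D)*(2*D) = 2*D*(10 + D))
405 - 195*r(-11) = 405 - 390*(-11)*(10 - 11) = 405 - 390*(-11)*(-1) = 405 - 195*22 = 405 - 4290 = -3885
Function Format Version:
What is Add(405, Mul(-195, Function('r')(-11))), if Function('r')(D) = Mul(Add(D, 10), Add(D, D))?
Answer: -3885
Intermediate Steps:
Function('r')(D) = Mul(2, D, Add(10, D)) (Function('r')(D) = Mul(Add(10, D), Mul(2, D)) = Mul(2, D, Add(10, D)))
Add(405, Mul(-195, Function('r')(-11))) = Add(405, Mul(-195, Mul(2, -11, Add(10, -11)))) = Add(405, Mul(-195, Mul(2, -11, -1))) = Add(405, Mul(-195, 22)) = Add(405, -4290) = -3885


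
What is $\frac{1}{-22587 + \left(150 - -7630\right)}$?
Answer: $- \frac{1}{14807} \approx -6.7536 \cdot 10^{-5}$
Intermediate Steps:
$\frac{1}{-22587 + \left(150 - -7630\right)} = \frac{1}{-22587 + \left(150 + 7630\right)} = \frac{1}{-22587 + 7780} = \frac{1}{-14807} = - \frac{1}{14807}$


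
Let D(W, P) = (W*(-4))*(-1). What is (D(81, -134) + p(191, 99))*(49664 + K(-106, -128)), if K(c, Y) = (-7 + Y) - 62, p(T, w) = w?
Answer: 20924541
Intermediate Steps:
D(W, P) = 4*W (D(W, P) = -4*W*(-1) = 4*W)
K(c, Y) = -69 + Y
(D(81, -134) + p(191, 99))*(49664 + K(-106, -128)) = (4*81 + 99)*(49664 + (-69 - 128)) = (324 + 99)*(49664 - 197) = 423*49467 = 20924541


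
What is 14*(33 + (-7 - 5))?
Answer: 294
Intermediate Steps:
14*(33 + (-7 - 5)) = 14*(33 - 12) = 14*21 = 294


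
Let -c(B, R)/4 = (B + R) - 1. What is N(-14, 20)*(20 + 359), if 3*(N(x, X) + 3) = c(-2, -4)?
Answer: 7201/3 ≈ 2400.3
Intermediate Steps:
c(B, R) = 4 - 4*B - 4*R (c(B, R) = -4*((B + R) - 1) = -4*(-1 + B + R) = 4 - 4*B - 4*R)
N(x, X) = 19/3 (N(x, X) = -3 + (4 - 4*(-2) - 4*(-4))/3 = -3 + (4 + 8 + 16)/3 = -3 + (⅓)*28 = -3 + 28/3 = 19/3)
N(-14, 20)*(20 + 359) = 19*(20 + 359)/3 = (19/3)*379 = 7201/3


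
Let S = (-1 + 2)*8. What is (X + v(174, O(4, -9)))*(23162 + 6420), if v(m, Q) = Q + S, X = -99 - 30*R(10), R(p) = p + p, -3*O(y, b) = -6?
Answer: -20381998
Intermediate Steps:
O(y, b) = 2 (O(y, b) = -⅓*(-6) = 2)
R(p) = 2*p
X = -699 (X = -99 - 60*10 = -99 - 30*20 = -99 - 600 = -699)
S = 8 (S = 1*8 = 8)
v(m, Q) = 8 + Q (v(m, Q) = Q + 8 = 8 + Q)
(X + v(174, O(4, -9)))*(23162 + 6420) = (-699 + (8 + 2))*(23162 + 6420) = (-699 + 10)*29582 = -689*29582 = -20381998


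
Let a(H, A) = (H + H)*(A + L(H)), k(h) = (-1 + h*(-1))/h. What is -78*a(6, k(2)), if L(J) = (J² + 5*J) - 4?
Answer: -56628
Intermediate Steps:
L(J) = -4 + J² + 5*J
k(h) = (-1 - h)/h
a(H, A) = 2*H*(-4 + A + H² + 5*H) (a(H, A) = (H + H)*(A + (-4 + H² + 5*H)) = (2*H)*(-4 + A + H² + 5*H) = 2*H*(-4 + A + H² + 5*H))
-78*a(6, k(2)) = -156*6*(-4 + (-1 - 1*2)/2 + 6² + 5*6) = -156*6*(-4 + (-1 - 2)/2 + 36 + 30) = -156*6*(-4 + (½)*(-3) + 36 + 30) = -156*6*(-4 - 3/2 + 36 + 30) = -156*6*121/2 = -78*726 = -56628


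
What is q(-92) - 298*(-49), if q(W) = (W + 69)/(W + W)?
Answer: 116817/8 ≈ 14602.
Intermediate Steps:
q(W) = (69 + W)/(2*W) (q(W) = (69 + W)/((2*W)) = (69 + W)*(1/(2*W)) = (69 + W)/(2*W))
q(-92) - 298*(-49) = (½)*(69 - 92)/(-92) - 298*(-49) = (½)*(-1/92)*(-23) + 14602 = ⅛ + 14602 = 116817/8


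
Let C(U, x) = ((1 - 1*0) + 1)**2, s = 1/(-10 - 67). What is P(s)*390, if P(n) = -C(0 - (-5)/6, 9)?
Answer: -1560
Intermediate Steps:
s = -1/77 (s = 1/(-77) = -1/77 ≈ -0.012987)
C(U, x) = 4 (C(U, x) = ((1 + 0) + 1)**2 = (1 + 1)**2 = 2**2 = 4)
P(n) = -4 (P(n) = -1*4 = -4)
P(s)*390 = -4*390 = -1560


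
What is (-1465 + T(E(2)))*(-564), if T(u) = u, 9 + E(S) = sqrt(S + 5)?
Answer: 831336 - 564*sqrt(7) ≈ 8.2984e+5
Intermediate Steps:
E(S) = -9 + sqrt(5 + S) (E(S) = -9 + sqrt(S + 5) = -9 + sqrt(5 + S))
(-1465 + T(E(2)))*(-564) = (-1465 + (-9 + sqrt(5 + 2)))*(-564) = (-1465 + (-9 + sqrt(7)))*(-564) = (-1474 + sqrt(7))*(-564) = 831336 - 564*sqrt(7)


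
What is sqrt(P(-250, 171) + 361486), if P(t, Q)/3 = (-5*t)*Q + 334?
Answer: sqrt(1003738) ≈ 1001.9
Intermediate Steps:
P(t, Q) = 1002 - 15*Q*t (P(t, Q) = 3*((-5*t)*Q + 334) = 3*(-5*Q*t + 334) = 3*(334 - 5*Q*t) = 1002 - 15*Q*t)
sqrt(P(-250, 171) + 361486) = sqrt((1002 - 15*171*(-250)) + 361486) = sqrt((1002 + 641250) + 361486) = sqrt(642252 + 361486) = sqrt(1003738)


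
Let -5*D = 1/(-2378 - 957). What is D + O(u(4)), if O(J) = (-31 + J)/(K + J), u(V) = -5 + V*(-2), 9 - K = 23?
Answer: 733727/450225 ≈ 1.6297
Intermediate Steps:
K = -14 (K = 9 - 1*23 = 9 - 23 = -14)
u(V) = -5 - 2*V
D = 1/16675 (D = -1/(5*(-2378 - 957)) = -⅕/(-3335) = -⅕*(-1/3335) = 1/16675 ≈ 5.9970e-5)
O(J) = (-31 + J)/(-14 + J)
D + O(u(4)) = 1/16675 + (-31 + (-5 - 2*4))/(-14 + (-5 - 2*4)) = 1/16675 + (-31 + (-5 - 8))/(-14 + (-5 - 8)) = 1/16675 + (-31 - 13)/(-14 - 13) = 1/16675 - 44/(-27) = 1/16675 - 1/27*(-44) = 1/16675 + 44/27 = 733727/450225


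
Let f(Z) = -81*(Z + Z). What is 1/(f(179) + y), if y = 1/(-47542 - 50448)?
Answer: -97990/2841514021 ≈ -3.4485e-5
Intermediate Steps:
y = -1/97990 (y = 1/(-97990) = -1/97990 ≈ -1.0205e-5)
f(Z) = -162*Z
1/(f(179) + y) = 1/(-162*179 - 1/97990) = 1/(-28998 - 1/97990) = 1/(-2841514021/97990) = -97990/2841514021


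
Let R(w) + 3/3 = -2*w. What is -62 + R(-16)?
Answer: -31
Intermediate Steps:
R(w) = -1 - 2*w
-62 + R(-16) = -62 + (-1 - 2*(-16)) = -62 + (-1 + 32) = -62 + 31 = -31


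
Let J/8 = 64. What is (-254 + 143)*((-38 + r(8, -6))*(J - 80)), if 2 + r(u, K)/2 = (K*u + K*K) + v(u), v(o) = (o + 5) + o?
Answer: 1150848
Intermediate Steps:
J = 512 (J = 8*64 = 512)
v(o) = 5 + 2*o (v(o) = (5 + o) + o = 5 + 2*o)
r(u, K) = 6 + 2*K² + 4*u + 2*K*u (r(u, K) = -4 + 2*((K*u + K*K) + (5 + 2*u)) = -4 + 2*((K*u + K²) + (5 + 2*u)) = -4 + 2*((K² + K*u) + (5 + 2*u)) = -4 + 2*(5 + K² + 2*u + K*u) = -4 + (10 + 2*K² + 4*u + 2*K*u) = 6 + 2*K² + 4*u + 2*K*u)
(-254 + 143)*((-38 + r(8, -6))*(J - 80)) = (-254 + 143)*((-38 + (6 + 2*(-6)² + 4*8 + 2*(-6)*8))*(512 - 80)) = -111*(-38 + (6 + 2*36 + 32 - 96))*432 = -111*(-38 + (6 + 72 + 32 - 96))*432 = -111*(-38 + 14)*432 = -(-2664)*432 = -111*(-10368) = 1150848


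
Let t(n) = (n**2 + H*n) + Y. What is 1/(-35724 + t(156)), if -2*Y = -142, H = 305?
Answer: 1/36263 ≈ 2.7576e-5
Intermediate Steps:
Y = 71 (Y = -1/2*(-142) = 71)
t(n) = 71 + n**2 + 305*n (t(n) = (n**2 + 305*n) + 71 = 71 + n**2 + 305*n)
1/(-35724 + t(156)) = 1/(-35724 + (71 + 156**2 + 305*156)) = 1/(-35724 + (71 + 24336 + 47580)) = 1/(-35724 + 71987) = 1/36263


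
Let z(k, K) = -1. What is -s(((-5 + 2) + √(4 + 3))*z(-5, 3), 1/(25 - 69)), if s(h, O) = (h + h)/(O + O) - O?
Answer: 5807/44 - 44*√7 ≈ 15.564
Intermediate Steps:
s(h, O) = -O + h/O (s(h, O) = (2*h)/((2*O)) - O = (2*h)*(1/(2*O)) - O = h/O - O = -O + h/O)
-s(((-5 + 2) + √(4 + 3))*z(-5, 3), 1/(25 - 69)) = -(-1/(25 - 69) + (((-5 + 2) + √(4 + 3))*(-1))/(1/(25 - 69))) = -(-1/(-44) + ((-3 + √7)*(-1))/(1/(-44))) = -(-1*(-1/44) + (3 - √7)/(-1/44)) = -(1/44 + (3 - √7)*(-44)) = -(1/44 + (-132 + 44*√7)) = -(-5807/44 + 44*√7) = 5807/44 - 44*√7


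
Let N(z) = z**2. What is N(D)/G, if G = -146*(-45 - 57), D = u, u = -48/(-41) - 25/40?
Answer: 32041/1602140928 ≈ 1.9999e-5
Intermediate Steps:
u = 179/328 (u = -48*(-1/41) - 25*1/40 = 48/41 - 5/8 = 179/328 ≈ 0.54573)
D = 179/328 ≈ 0.54573
G = 14892 (G = -146*(-102) = 14892)
N(D)/G = (179/328)**2/14892 = (32041/107584)*(1/14892) = 32041/1602140928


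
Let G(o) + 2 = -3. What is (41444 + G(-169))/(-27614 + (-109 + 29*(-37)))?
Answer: -41439/28796 ≈ -1.4391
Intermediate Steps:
G(o) = -5 (G(o) = -2 - 3 = -5)
(41444 + G(-169))/(-27614 + (-109 + 29*(-37))) = (41444 - 5)/(-27614 + (-109 + 29*(-37))) = 41439/(-27614 + (-109 - 1073)) = 41439/(-27614 - 1182) = 41439/(-28796) = 41439*(-1/28796) = -41439/28796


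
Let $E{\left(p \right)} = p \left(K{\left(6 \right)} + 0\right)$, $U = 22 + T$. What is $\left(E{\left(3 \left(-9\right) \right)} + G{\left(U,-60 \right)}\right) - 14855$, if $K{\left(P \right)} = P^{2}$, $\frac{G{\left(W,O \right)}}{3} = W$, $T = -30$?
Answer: $-15851$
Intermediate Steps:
$U = -8$ ($U = 22 - 30 = -8$)
$G{\left(W,O \right)} = 3 W$
$E{\left(p \right)} = 36 p$ ($E{\left(p \right)} = p \left(6^{2} + 0\right) = p \left(36 + 0\right) = p 36 = 36 p$)
$\left(E{\left(3 \left(-9\right) \right)} + G{\left(U,-60 \right)}\right) - 14855 = \left(36 \cdot 3 \left(-9\right) + 3 \left(-8\right)\right) - 14855 = \left(36 \left(-27\right) - 24\right) - 14855 = \left(-972 - 24\right) - 14855 = -996 - 14855 = -15851$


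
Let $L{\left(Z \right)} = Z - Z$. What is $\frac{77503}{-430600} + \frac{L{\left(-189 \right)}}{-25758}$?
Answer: $- \frac{77503}{430600} \approx -0.17999$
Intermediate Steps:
$L{\left(Z \right)} = 0$
$\frac{77503}{-430600} + \frac{L{\left(-189 \right)}}{-25758} = \frac{77503}{-430600} + \frac{0}{-25758} = 77503 \left(- \frac{1}{430600}\right) + 0 \left(- \frac{1}{25758}\right) = - \frac{77503}{430600} + 0 = - \frac{77503}{430600}$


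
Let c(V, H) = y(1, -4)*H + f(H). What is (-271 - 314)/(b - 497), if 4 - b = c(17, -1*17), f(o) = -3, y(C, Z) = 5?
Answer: 13/9 ≈ 1.4444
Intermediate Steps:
c(V, H) = -3 + 5*H (c(V, H) = 5*H - 3 = -3 + 5*H)
b = 92 (b = 4 - (-3 + 5*(-1*17)) = 4 - (-3 + 5*(-17)) = 4 - (-3 - 85) = 4 - 1*(-88) = 4 + 88 = 92)
(-271 - 314)/(b - 497) = (-271 - 314)/(92 - 497) = -585/(-405) = -585*(-1/405) = 13/9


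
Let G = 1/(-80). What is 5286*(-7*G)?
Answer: 18501/40 ≈ 462.52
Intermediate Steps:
G = -1/80 ≈ -0.012500
5286*(-7*G) = 5286*(-7*(-1/80)) = 5286*(7/80) = 18501/40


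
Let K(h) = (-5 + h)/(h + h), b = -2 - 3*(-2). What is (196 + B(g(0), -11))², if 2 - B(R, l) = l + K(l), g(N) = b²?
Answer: 5248681/121 ≈ 43378.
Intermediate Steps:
b = 4 (b = -2 + 6 = 4)
K(h) = (-5 + h)/(2*h) (K(h) = (-5 + h)/((2*h)) = (-5 + h)*(1/(2*h)) = (-5 + h)/(2*h))
g(N) = 16 (g(N) = 4² = 16)
B(R, l) = 2 - l - (-5 + l)/(2*l) (B(R, l) = 2 - (l + (-5 + l)/(2*l)) = 2 + (-l - (-5 + l)/(2*l)) = 2 - l - (-5 + l)/(2*l))
(196 + B(g(0), -11))² = (196 + (3/2 - 1*(-11) + (5/2)/(-11)))² = (196 + (3/2 + 11 + (5/2)*(-1/11)))² = (196 + (3/2 + 11 - 5/22))² = (196 + 135/11)² = (2291/11)² = 5248681/121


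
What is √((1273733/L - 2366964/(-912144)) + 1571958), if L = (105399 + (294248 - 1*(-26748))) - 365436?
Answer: √8437764966657818743760041/2316807754 ≈ 1253.8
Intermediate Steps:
L = 60959 (L = (105399 + (294248 + 26748)) - 365436 = (105399 + 320996) - 365436 = 426395 - 365436 = 60959)
√((1273733/L - 2366964/(-912144)) + 1571958) = √((1273733/60959 - 2366964/(-912144)) + 1571958) = √((1273733*(1/60959) - 2366964*(-1/912144)) + 1571958) = √((1273733/60959 + 197247/76012) + 1571958) = √(108842972669/4633615508 + 1571958) = √(7283957809697333/4633615508) = √8437764966657818743760041/2316807754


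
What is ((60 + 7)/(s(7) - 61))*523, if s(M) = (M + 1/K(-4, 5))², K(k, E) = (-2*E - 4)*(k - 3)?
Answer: -336533764/113875 ≈ -2955.3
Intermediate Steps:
K(k, E) = (-4 - 2*E)*(-3 + k)
s(M) = (1/98 + M)² (s(M) = (M + 1/(12 - 4*(-4) + 6*5 - 2*5*(-4)))² = (M + 1/(12 + 16 + 30 + 40))² = (M + 1/98)² = (1/98 + M)²)
((60 + 7)/(s(7) - 61))*523 = ((60 + 7)/((1 + 98*7)²/9604 - 61))*523 = (67/((1 + 686)²/9604 - 61))*523 = (67/((1/9604)*687² - 61))*523 = (67/((1/9604)*471969 - 61))*523 = (67/(471969/9604 - 61))*523 = (67/(-113875/9604))*523 = (67*(-9604/113875))*523 = -643468/113875*523 = -336533764/113875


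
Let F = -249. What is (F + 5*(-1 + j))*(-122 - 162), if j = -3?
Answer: 76396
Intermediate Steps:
(F + 5*(-1 + j))*(-122 - 162) = (-249 + 5*(-1 - 3))*(-122 - 162) = (-249 + 5*(-4))*(-284) = (-249 - 20)*(-284) = -269*(-284) = 76396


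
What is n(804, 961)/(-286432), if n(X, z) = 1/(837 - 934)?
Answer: 1/27783904 ≈ 3.5992e-8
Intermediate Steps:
n(X, z) = -1/97 (n(X, z) = 1/(-97) = -1/97)
n(804, 961)/(-286432) = -1/97/(-286432) = -1/97*(-1/286432) = 1/27783904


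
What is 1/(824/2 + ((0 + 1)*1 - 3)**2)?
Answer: 1/416 ≈ 0.0024038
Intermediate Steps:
1/(824/2 + ((0 + 1)*1 - 3)**2) = 1/(824*(1/2) + (1*1 - 3)**2) = 1/(412 + (1 - 3)**2) = 1/(412 + (-2)**2) = 1/(412 + 4) = 1/416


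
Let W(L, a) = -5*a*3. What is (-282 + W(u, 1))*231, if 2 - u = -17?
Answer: -68607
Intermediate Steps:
u = 19 (u = 2 - 1*(-17) = 2 + 17 = 19)
W(L, a) = -15*a
(-282 + W(u, 1))*231 = (-282 - 15*1)*231 = (-282 - 15)*231 = -297*231 = -68607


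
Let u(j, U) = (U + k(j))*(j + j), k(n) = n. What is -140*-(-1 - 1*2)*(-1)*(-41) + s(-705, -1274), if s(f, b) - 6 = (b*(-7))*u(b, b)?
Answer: 57898349858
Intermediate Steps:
u(j, U) = 2*j*(U + j) (u(j, U) = (U + j)*(j + j) = (U + j)*(2*j) = 2*j*(U + j))
s(f, b) = 6 - 28*b³ (s(f, b) = 6 + (b*(-7))*(2*b*(b + b)) = 6 + (-7*b)*(2*b*(2*b)) = 6 + (-7*b)*(4*b²) = 6 - 28*b³)
-140*-(-1 - 1*2)*(-1)*(-41) + s(-705, -1274) = -140*-(-1 - 1*2)*(-1)*(-41) + (6 - 28*(-1274)³) = -140*-(-1 - 2)*(-1)*(-41) + (6 - 28*(-2067798824)) = -140*-1*(-3)*(-1)*(-41) + (6 + 57898367072) = -140*3*(-1)*(-41) + 57898367078 = -(-420)*(-41) + 57898367078 = -140*123 + 57898367078 = -17220 + 57898367078 = 57898349858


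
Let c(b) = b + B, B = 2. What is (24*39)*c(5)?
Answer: 6552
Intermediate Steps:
c(b) = 2 + b (c(b) = b + 2 = 2 + b)
(24*39)*c(5) = (24*39)*(2 + 5) = 936*7 = 6552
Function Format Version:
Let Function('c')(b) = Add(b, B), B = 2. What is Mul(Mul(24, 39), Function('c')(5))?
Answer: 6552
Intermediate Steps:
Function('c')(b) = Add(2, b) (Function('c')(b) = Add(b, 2) = Add(2, b))
Mul(Mul(24, 39), Function('c')(5)) = Mul(Mul(24, 39), Add(2, 5)) = Mul(936, 7) = 6552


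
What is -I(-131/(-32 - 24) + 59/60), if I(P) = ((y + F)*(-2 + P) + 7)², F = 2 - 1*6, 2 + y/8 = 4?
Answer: -2563201/4900 ≈ -523.10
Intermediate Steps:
y = 16 (y = -16 + 8*4 = -16 + 32 = 16)
F = -4 (F = 2 - 6 = -4)
I(P) = (-17 + 12*P)² (I(P) = ((16 - 4)*(-2 + P) + 7)² = (12*(-2 + P) + 7)² = ((-24 + 12*P) + 7)² = (-17 + 12*P)²)
-I(-131/(-32 - 24) + 59/60) = -(17 - 12*(-131/(-32 - 24) + 59/60))² = -(17 - 12*(-131/(-56) + 59*(1/60)))² = -(17 - 12*(-131*(-1/56) + 59/60))² = -(17 - 12*(131/56 + 59/60))² = -(17 - 12*2791/840)² = -(17 - 2791/70)² = -(-1601/70)² = -1*2563201/4900 = -2563201/4900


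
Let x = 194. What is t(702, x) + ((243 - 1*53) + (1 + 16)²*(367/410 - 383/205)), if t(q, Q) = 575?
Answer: 198339/410 ≈ 483.75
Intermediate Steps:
t(702, x) + ((243 - 1*53) + (1 + 16)²*(367/410 - 383/205)) = 575 + ((243 - 1*53) + (1 + 16)²*(367/410 - 383/205)) = 575 + ((243 - 53) + 17²*(367*(1/410) - 383*1/205)) = 575 + (190 + 289*(367/410 - 383/205)) = 575 + (190 + 289*(-399/410)) = 575 + (190 - 115311/410) = 575 - 37411/410 = 198339/410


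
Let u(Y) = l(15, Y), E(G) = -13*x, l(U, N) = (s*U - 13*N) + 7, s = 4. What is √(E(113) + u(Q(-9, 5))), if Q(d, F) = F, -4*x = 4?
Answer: √15 ≈ 3.8730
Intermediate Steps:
x = -1 (x = -¼*4 = -1)
l(U, N) = 7 - 13*N + 4*U (l(U, N) = (4*U - 13*N) + 7 = (-13*N + 4*U) + 7 = 7 - 13*N + 4*U)
E(G) = 13 (E(G) = -13*(-1) = 13)
u(Y) = 67 - 13*Y (u(Y) = 7 - 13*Y + 4*15 = 7 - 13*Y + 60 = 67 - 13*Y)
√(E(113) + u(Q(-9, 5))) = √(13 + (67 - 13*5)) = √(13 + (67 - 65)) = √(13 + 2) = √15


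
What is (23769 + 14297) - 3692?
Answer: 34374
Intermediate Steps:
(23769 + 14297) - 3692 = 38066 - 3692 = 34374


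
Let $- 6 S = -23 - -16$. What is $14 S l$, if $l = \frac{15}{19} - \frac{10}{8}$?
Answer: $- \frac{1715}{228} \approx -7.5219$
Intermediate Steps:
$l = - \frac{35}{76}$ ($l = 15 \cdot \frac{1}{19} - \frac{5}{4} = \frac{15}{19} - \frac{5}{4} = - \frac{35}{76} \approx -0.46053$)
$S = \frac{7}{6}$ ($S = - \frac{-23 - -16}{6} = - \frac{-23 + 16}{6} = \left(- \frac{1}{6}\right) \left(-7\right) = \frac{7}{6} \approx 1.1667$)
$14 S l = 14 \cdot \frac{7}{6} \left(- \frac{35}{76}\right) = \frac{49}{3} \left(- \frac{35}{76}\right) = - \frac{1715}{228}$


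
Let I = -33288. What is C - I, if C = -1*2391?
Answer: 30897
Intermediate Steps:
C = -2391
C - I = -2391 - 1*(-33288) = -2391 + 33288 = 30897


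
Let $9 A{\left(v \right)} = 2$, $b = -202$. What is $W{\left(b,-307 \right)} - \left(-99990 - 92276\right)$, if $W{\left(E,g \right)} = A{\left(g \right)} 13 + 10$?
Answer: $\frac{1730510}{9} \approx 1.9228 \cdot 10^{5}$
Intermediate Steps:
$A{\left(v \right)} = \frac{2}{9}$ ($A{\left(v \right)} = \frac{1}{9} \cdot 2 = \frac{2}{9}$)
$W{\left(E,g \right)} = \frac{116}{9}$ ($W{\left(E,g \right)} = \frac{2}{9} \cdot 13 + 10 = \frac{26}{9} + 10 = \frac{116}{9}$)
$W{\left(b,-307 \right)} - \left(-99990 - 92276\right) = \frac{116}{9} - \left(-99990 - 92276\right) = \frac{116}{9} - -192266 = \frac{116}{9} + 192266 = \frac{1730510}{9}$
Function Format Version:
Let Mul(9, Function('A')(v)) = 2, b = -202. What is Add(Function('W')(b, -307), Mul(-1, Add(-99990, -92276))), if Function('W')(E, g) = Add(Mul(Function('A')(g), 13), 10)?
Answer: Rational(1730510, 9) ≈ 1.9228e+5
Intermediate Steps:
Function('A')(v) = Rational(2, 9) (Function('A')(v) = Mul(Rational(1, 9), 2) = Rational(2, 9))
Function('W')(E, g) = Rational(116, 9) (Function('W')(E, g) = Add(Mul(Rational(2, 9), 13), 10) = Add(Rational(26, 9), 10) = Rational(116, 9))
Add(Function('W')(b, -307), Mul(-1, Add(-99990, -92276))) = Add(Rational(116, 9), Mul(-1, Add(-99990, -92276))) = Add(Rational(116, 9), Mul(-1, -192266)) = Add(Rational(116, 9), 192266) = Rational(1730510, 9)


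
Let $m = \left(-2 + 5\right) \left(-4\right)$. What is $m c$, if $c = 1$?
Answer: $-12$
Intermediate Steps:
$m = -12$ ($m = 3 \left(-4\right) = -12$)
$m c = \left(-12\right) 1 = -12$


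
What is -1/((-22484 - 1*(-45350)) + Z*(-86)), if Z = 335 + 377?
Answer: 1/38366 ≈ 2.6065e-5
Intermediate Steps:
Z = 712
-1/((-22484 - 1*(-45350)) + Z*(-86)) = -1/((-22484 - 1*(-45350)) + 712*(-86)) = -1/((-22484 + 45350) - 61232) = -1/(22866 - 61232) = -1/(-38366) = -1*(-1/38366) = 1/38366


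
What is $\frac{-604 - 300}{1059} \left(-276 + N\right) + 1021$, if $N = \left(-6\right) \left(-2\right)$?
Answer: $\frac{439965}{353} \approx 1246.4$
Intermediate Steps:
$N = 12$
$\frac{-604 - 300}{1059} \left(-276 + N\right) + 1021 = \frac{-604 - 300}{1059} \left(-276 + 12\right) + 1021 = \left(-904\right) \frac{1}{1059} \left(-264\right) + 1021 = \left(- \frac{904}{1059}\right) \left(-264\right) + 1021 = \frac{79552}{353} + 1021 = \frac{439965}{353}$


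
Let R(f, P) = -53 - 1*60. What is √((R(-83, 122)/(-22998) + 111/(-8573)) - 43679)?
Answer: I*√1697925198177714075330/197161854 ≈ 209.0*I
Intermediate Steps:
R(f, P) = -113 (R(f, P) = -53 - 60 = -113)
√((R(-83, 122)/(-22998) + 111/(-8573)) - 43679) = √((-113/(-22998) + 111/(-8573)) - 43679) = √((-113*(-1/22998) + 111*(-1/8573)) - 43679) = √((113/22998 - 111/8573) - 43679) = √(-1584029/197161854 - 43679) = √(-8611834204895/197161854) = I*√1697925198177714075330/197161854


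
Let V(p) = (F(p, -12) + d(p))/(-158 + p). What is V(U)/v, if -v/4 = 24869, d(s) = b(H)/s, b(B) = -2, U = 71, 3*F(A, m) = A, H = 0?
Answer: 5035/1843389756 ≈ 2.7314e-6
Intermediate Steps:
F(A, m) = A/3
d(s) = -2/s
v = -99476 (v = -4*24869 = -99476)
V(p) = (-2/p + p/3)/(-158 + p) (V(p) = (p/3 - 2/p)/(-158 + p) = (-2/p + p/3)/(-158 + p))
V(U)/v = ((⅓)*(-6 + 71²)/(71*(-158 + 71)))/(-99476) = ((⅓)*(1/71)*(-6 + 5041)/(-87))*(-1/99476) = ((⅓)*(1/71)*(-1/87)*5035)*(-1/99476) = -5035/18531*(-1/99476) = 5035/1843389756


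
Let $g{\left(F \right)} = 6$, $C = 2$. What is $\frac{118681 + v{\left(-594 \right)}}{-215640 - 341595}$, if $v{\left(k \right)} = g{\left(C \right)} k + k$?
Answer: $- \frac{114523}{557235} \approx -0.20552$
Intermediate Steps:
$v{\left(k \right)} = 7 k$ ($v{\left(k \right)} = 6 k + k = 7 k$)
$\frac{118681 + v{\left(-594 \right)}}{-215640 - 341595} = \frac{118681 + 7 \left(-594\right)}{-215640 - 341595} = \frac{118681 - 4158}{-557235} = 114523 \left(- \frac{1}{557235}\right) = - \frac{114523}{557235}$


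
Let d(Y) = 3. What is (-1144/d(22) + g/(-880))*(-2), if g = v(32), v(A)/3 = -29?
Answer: 1006459/1320 ≈ 762.47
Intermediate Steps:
v(A) = -87 (v(A) = 3*(-29) = -87)
g = -87
(-1144/d(22) + g/(-880))*(-2) = (-1144/3 - 87/(-880))*(-2) = (-1144*⅓ - 87*(-1/880))*(-2) = (-1144/3 + 87/880)*(-2) = -1006459/2640*(-2) = 1006459/1320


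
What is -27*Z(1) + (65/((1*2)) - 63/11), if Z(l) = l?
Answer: -5/22 ≈ -0.22727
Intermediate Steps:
-27*Z(1) + (65/((1*2)) - 63/11) = -27*1 + (65/((1*2)) - 63/11) = -27 + (65/2 - 63*1/11) = -27 + (65*(½) - 63/11) = -27 + (65/2 - 63/11) = -27 + 589/22 = -5/22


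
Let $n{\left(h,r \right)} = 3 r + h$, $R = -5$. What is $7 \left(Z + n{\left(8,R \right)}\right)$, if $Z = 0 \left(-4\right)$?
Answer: $-49$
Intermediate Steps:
$Z = 0$
$n{\left(h,r \right)} = h + 3 r$
$7 \left(Z + n{\left(8,R \right)}\right) = 7 \left(0 + \left(8 + 3 \left(-5\right)\right)\right) = 7 \left(0 + \left(8 - 15\right)\right) = 7 \left(0 - 7\right) = 7 \left(-7\right) = -49$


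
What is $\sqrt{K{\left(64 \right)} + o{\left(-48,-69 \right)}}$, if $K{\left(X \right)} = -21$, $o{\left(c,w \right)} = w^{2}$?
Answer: $2 \sqrt{1185} \approx 68.848$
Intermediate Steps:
$\sqrt{K{\left(64 \right)} + o{\left(-48,-69 \right)}} = \sqrt{-21 + \left(-69\right)^{2}} = \sqrt{-21 + 4761} = \sqrt{4740} = 2 \sqrt{1185}$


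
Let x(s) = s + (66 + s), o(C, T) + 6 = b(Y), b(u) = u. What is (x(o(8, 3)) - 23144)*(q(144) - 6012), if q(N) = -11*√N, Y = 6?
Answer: 141791232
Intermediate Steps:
o(C, T) = 0 (o(C, T) = -6 + 6 = 0)
x(s) = 66 + 2*s
(x(o(8, 3)) - 23144)*(q(144) - 6012) = ((66 + 2*0) - 23144)*(-11*√144 - 6012) = ((66 + 0) - 23144)*(-11*12 - 6012) = (66 - 23144)*(-132 - 6012) = -23078*(-6144) = 141791232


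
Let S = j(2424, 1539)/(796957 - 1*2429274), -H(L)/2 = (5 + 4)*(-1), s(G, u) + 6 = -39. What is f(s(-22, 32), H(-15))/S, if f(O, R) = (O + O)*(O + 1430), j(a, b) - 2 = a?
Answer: 101734157025/1213 ≈ 8.3870e+7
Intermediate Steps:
j(a, b) = 2 + a
s(G, u) = -45 (s(G, u) = -6 - 39 = -45)
H(L) = 18 (H(L) = -2*(5 + 4)*(-1) = -18*(-1) = -2*(-9) = 18)
f(O, R) = 2*O*(1430 + O) (f(O, R) = (2*O)*(1430 + O) = 2*O*(1430 + O))
S = -2426/1632317 (S = (2 + 2424)/(796957 - 1*2429274) = 2426/(796957 - 2429274) = 2426/(-1632317) = 2426*(-1/1632317) = -2426/1632317 ≈ -0.0014862)
f(s(-22, 32), H(-15))/S = (2*(-45)*(1430 - 45))/(-2426/1632317) = (2*(-45)*1385)*(-1632317/2426) = -124650*(-1632317/2426) = 101734157025/1213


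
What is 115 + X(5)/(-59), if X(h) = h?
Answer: 6780/59 ≈ 114.92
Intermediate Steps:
115 + X(5)/(-59) = 115 + 5/(-59) = 115 + 5*(-1/59) = 115 - 5/59 = 6780/59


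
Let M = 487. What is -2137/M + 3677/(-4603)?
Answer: -11627310/2241661 ≈ -5.1869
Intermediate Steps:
-2137/M + 3677/(-4603) = -2137/487 + 3677/(-4603) = -2137*1/487 + 3677*(-1/4603) = -2137/487 - 3677/4603 = -11627310/2241661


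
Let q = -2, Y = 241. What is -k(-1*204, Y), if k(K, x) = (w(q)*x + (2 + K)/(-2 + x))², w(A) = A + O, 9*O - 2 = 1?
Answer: -83290537201/514089 ≈ -1.6202e+5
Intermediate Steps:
O = ⅓ (O = 2/9 + (⅑)*1 = 2/9 + ⅑ = ⅓ ≈ 0.33333)
w(A) = ⅓ + A (w(A) = A + ⅓ = ⅓ + A)
k(K, x) = (-5*x/3 + (2 + K)/(-2 + x))² (k(K, x) = ((⅓ - 2)*x + (2 + K)/(-2 + x))² = (-5*x/3 + (2 + K)/(-2 + x))²)
-k(-1*204, Y) = -(6 - 5*241² + 3*(-1*204) + 10*241)²/(9*(-2 + 241)²) = -(6 - 5*58081 + 3*(-204) + 2410)²/(9*239²) = -(6 - 290405 - 612 + 2410)²/(9*57121) = -(-288601)²/(9*57121) = -83290537201/(9*57121) = -1*83290537201/514089 = -83290537201/514089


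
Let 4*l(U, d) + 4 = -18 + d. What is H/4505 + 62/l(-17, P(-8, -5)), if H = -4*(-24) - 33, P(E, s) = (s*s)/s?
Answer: -1115539/121635 ≈ -9.1712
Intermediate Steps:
P(E, s) = s (P(E, s) = s²/s = s)
l(U, d) = -11/2 + d/4 (l(U, d) = -1 + (-18 + d)/4 = -1 + (-9/2 + d/4) = -11/2 + d/4)
H = 63 (H = 96 - 33 = 63)
H/4505 + 62/l(-17, P(-8, -5)) = 63/4505 + 62/(-11/2 + (¼)*(-5)) = 63*(1/4505) + 62/(-11/2 - 5/4) = 63/4505 + 62/(-27/4) = 63/4505 + 62*(-4/27) = 63/4505 - 248/27 = -1115539/121635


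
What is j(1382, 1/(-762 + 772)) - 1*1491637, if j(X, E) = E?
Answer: -14916369/10 ≈ -1.4916e+6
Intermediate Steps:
j(1382, 1/(-762 + 772)) - 1*1491637 = 1/(-762 + 772) - 1*1491637 = 1/10 - 1491637 = ⅒ - 1491637 = -14916369/10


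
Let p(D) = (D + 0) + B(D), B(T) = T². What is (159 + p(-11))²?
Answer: 72361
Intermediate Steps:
p(D) = D + D² (p(D) = (D + 0) + D² = D + D²)
(159 + p(-11))² = (159 - 11*(1 - 11))² = (159 - 11*(-10))² = (159 + 110)² = 269² = 72361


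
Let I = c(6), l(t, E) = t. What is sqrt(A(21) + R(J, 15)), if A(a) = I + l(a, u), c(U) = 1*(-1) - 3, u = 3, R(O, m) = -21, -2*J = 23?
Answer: 2*I ≈ 2.0*I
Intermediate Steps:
J = -23/2 (J = -1/2*23 = -23/2 ≈ -11.500)
c(U) = -4 (c(U) = -1 - 3 = -4)
I = -4
A(a) = -4 + a
sqrt(A(21) + R(J, 15)) = sqrt((-4 + 21) - 21) = sqrt(17 - 21) = sqrt(-4) = 2*I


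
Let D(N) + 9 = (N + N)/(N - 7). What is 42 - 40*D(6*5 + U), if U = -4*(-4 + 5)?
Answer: 5558/19 ≈ 292.53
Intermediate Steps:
U = -4 (U = -4*1 = -4)
D(N) = -9 + 2*N/(-7 + N) (D(N) = -9 + (N + N)/(N - 7) = -9 + (2*N)/(-7 + N) = -9 + 2*N/(-7 + N))
42 - 40*D(6*5 + U) = 42 - 280*(9 - (6*5 - 4))/(-7 + (6*5 - 4)) = 42 - 280*(9 - (30 - 4))/(-7 + (30 - 4)) = 42 - 280*(9 - 1*26)/(-7 + 26) = 42 - 280*(9 - 26)/19 = 42 - 280*(-17)/19 = 42 - 40*(-119/19) = 42 + 4760/19 = 5558/19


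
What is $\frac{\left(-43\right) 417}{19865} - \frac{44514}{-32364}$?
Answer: $\frac{582283}{1231630} \approx 0.47277$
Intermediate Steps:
$\frac{\left(-43\right) 417}{19865} - \frac{44514}{-32364} = \left(-17931\right) \frac{1}{19865} - - \frac{2473}{1798} = - \frac{17931}{19865} + \frac{2473}{1798} = \frac{582283}{1231630}$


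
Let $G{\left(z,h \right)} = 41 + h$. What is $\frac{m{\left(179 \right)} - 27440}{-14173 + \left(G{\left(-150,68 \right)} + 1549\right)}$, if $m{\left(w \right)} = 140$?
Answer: $\frac{5460}{2503} \approx 2.1814$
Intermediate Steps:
$\frac{m{\left(179 \right)} - 27440}{-14173 + \left(G{\left(-150,68 \right)} + 1549\right)} = \frac{140 - 27440}{-14173 + \left(\left(41 + 68\right) + 1549\right)} = - \frac{27300}{-14173 + \left(109 + 1549\right)} = - \frac{27300}{-14173 + 1658} = - \frac{27300}{-12515} = \left(-27300\right) \left(- \frac{1}{12515}\right) = \frac{5460}{2503}$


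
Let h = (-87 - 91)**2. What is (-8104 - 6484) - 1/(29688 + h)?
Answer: -895294737/61372 ≈ -14588.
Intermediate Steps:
h = 31684 (h = (-178)**2 = 31684)
(-8104 - 6484) - 1/(29688 + h) = (-8104 - 6484) - 1/(29688 + 31684) = -14588 - 1/61372 = -895294737/61372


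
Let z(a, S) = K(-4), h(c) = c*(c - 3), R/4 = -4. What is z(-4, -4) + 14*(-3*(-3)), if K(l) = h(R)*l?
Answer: -1090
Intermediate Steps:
R = -16 (R = 4*(-4) = -16)
h(c) = c*(-3 + c)
K(l) = 304*l (K(l) = (-16*(-3 - 16))*l = (-16*(-19))*l = 304*l)
z(a, S) = -1216 (z(a, S) = 304*(-4) = -1216)
z(-4, -4) + 14*(-3*(-3)) = -1216 + 14*(-3*(-3)) = -1216 + 14*9 = -1216 + 126 = -1090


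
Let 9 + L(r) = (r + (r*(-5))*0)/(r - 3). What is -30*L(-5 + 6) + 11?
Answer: 296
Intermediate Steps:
L(r) = -9 + r/(-3 + r) (L(r) = -9 + (r + (r*(-5))*0)/(r - 3) = -9 + (r - 5*r*0)/(-3 + r) = -9 + (r + 0)/(-3 + r) = -9 + r/(-3 + r))
-30*L(-5 + 6) + 11 = -30*(27 - 8*(-5 + 6))/(-3 + (-5 + 6)) + 11 = -30*(27 - 8*1)/(-3 + 1) + 11 = -30*(27 - 8)/(-2) + 11 = -(-15)*19 + 11 = -30*(-19/2) + 11 = 285 + 11 = 296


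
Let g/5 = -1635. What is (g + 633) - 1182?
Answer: -8724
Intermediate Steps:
g = -8175 (g = 5*(-1635) = -8175)
(g + 633) - 1182 = (-8175 + 633) - 1182 = -7542 - 1182 = -8724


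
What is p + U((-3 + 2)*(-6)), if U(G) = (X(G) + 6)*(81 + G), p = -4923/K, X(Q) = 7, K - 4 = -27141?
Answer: 30696870/27137 ≈ 1131.2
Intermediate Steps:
K = -27137 (K = 4 - 27141 = -27137)
p = 4923/27137 (p = -4923/(-27137) = -4923*(-1/27137) = 4923/27137 ≈ 0.18141)
U(G) = 1053 + 13*G (U(G) = (7 + 6)*(81 + G) = 13*(81 + G) = 1053 + 13*G)
p + U((-3 + 2)*(-6)) = 4923/27137 + (1053 + 13*((-3 + 2)*(-6))) = 4923/27137 + (1053 + 13*(-1*(-6))) = 4923/27137 + (1053 + 13*6) = 4923/27137 + (1053 + 78) = 4923/27137 + 1131 = 30696870/27137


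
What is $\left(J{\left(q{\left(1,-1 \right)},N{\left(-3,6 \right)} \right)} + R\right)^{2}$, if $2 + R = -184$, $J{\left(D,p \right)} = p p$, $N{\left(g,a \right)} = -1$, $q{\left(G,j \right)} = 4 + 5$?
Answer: $34225$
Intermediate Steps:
$q{\left(G,j \right)} = 9$
$J{\left(D,p \right)} = p^{2}$
$R = -186$ ($R = -2 - 184 = -186$)
$\left(J{\left(q{\left(1,-1 \right)},N{\left(-3,6 \right)} \right)} + R\right)^{2} = \left(\left(-1\right)^{2} - 186\right)^{2} = \left(1 - 186\right)^{2} = \left(-185\right)^{2} = 34225$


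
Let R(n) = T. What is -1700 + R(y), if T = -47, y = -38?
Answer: -1747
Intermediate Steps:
R(n) = -47
-1700 + R(y) = -1700 - 47 = -1747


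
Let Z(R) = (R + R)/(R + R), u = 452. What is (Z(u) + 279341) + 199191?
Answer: 478533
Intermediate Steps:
Z(R) = 1 (Z(R) = (2*R)/((2*R)) = (2*R)*(1/(2*R)) = 1)
(Z(u) + 279341) + 199191 = (1 + 279341) + 199191 = 279342 + 199191 = 478533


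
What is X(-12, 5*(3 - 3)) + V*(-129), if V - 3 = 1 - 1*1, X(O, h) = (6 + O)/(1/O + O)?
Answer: -56043/145 ≈ -386.50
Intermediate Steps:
X(O, h) = (6 + O)/(O + 1/O)
V = 3 (V = 3 + (1 - 1*1) = 3 + (1 - 1) = 3 + 0 = 3)
X(-12, 5*(3 - 3)) + V*(-129) = -12*(6 - 12)/(1 + (-12)²) + 3*(-129) = -12*(-6)/(1 + 144) - 387 = -12*(-6)/145 - 387 = -12*1/145*(-6) - 387 = 72/145 - 387 = -56043/145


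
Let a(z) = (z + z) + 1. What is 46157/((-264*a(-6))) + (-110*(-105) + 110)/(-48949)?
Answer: 2225478353/142147896 ≈ 15.656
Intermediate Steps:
a(z) = 1 + 2*z (a(z) = 2*z + 1 = 1 + 2*z)
46157/((-264*a(-6))) + (-110*(-105) + 110)/(-48949) = 46157/((-264*(1 + 2*(-6)))) + (-110*(-105) + 110)/(-48949) = 46157/((-264*(1 - 12))) + (11550 + 110)*(-1/48949) = 46157/((-264*(-11))) + 11660*(-1/48949) = 46157/2904 - 11660/48949 = 2225478353/142147896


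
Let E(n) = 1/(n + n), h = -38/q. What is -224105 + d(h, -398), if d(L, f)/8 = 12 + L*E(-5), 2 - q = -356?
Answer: -200487979/895 ≈ -2.2401e+5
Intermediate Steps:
q = 358 (q = 2 - 1*(-356) = 2 + 356 = 358)
h = -19/179 (h = -38/358 = -38*1/358 = -19/179 ≈ -0.10615)
E(n) = 1/(2*n)
d(L, f) = 96 - 4*L/5 (d(L, f) = 8*(12 + L*((½)/(-5))) = 8*(12 + L*((½)*(-⅕))) = 8*(12 + L*(-⅒)) = 8*(12 - L/10) = 96 - 4*L/5)
-224105 + d(h, -398) = -224105 + (96 - ⅘*(-19/179)) = -224105 + (96 + 76/895) = -224105 + 85996/895 = -200487979/895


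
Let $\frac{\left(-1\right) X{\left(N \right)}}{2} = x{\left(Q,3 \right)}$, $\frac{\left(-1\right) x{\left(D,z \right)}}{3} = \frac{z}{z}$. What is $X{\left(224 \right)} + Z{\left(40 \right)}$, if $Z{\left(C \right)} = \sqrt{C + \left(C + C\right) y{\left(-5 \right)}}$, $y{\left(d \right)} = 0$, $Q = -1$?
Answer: $6 + 2 \sqrt{10} \approx 12.325$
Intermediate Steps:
$x{\left(D,z \right)} = -3$ ($x{\left(D,z \right)} = - 3 \frac{z}{z} = \left(-3\right) 1 = -3$)
$X{\left(N \right)} = 6$ ($X{\left(N \right)} = \left(-2\right) \left(-3\right) = 6$)
$Z{\left(C \right)} = \sqrt{C}$ ($Z{\left(C \right)} = \sqrt{C + \left(C + C\right) 0} = \sqrt{C + 2 C 0} = \sqrt{C + 0} = \sqrt{C}$)
$X{\left(224 \right)} + Z{\left(40 \right)} = 6 + \sqrt{40} = 6 + 2 \sqrt{10}$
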